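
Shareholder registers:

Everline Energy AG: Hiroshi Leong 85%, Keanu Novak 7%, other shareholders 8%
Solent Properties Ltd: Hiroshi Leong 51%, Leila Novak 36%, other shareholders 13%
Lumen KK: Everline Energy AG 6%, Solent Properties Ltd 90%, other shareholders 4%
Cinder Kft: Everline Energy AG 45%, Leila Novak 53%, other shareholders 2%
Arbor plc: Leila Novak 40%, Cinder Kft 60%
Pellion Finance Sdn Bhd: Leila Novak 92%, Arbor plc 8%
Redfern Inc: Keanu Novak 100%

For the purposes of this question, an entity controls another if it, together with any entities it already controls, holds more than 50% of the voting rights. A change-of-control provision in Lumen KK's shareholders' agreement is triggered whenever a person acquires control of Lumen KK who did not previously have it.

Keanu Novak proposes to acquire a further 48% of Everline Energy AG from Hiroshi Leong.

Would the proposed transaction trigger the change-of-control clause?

The purchase adds only to Keanu's holdings (Hiroshi's stake shrinks), so Keanu is the only person who could newly come to control Lumen.
Keanu holds 100% of Redfern, so Keanu controls Redfern.
Neither Keanu nor any entity Keanu controls holds any voting interest in Lumen.
So before the transaction, Keanu does not control Lumen.
After the purchase, Keanu's direct stake in Everline rises to 7% + 48% = 55%, and Hiroshi's stake falls to 37%.
Keanu holds 55% of Everline, so Keanu controls Everline.
After the transaction, Keanu's side holds 6% of Lumen, not > 50%, so Keanu still does not control Lumen.
No new person acquires control, so the clause is not triggered.

No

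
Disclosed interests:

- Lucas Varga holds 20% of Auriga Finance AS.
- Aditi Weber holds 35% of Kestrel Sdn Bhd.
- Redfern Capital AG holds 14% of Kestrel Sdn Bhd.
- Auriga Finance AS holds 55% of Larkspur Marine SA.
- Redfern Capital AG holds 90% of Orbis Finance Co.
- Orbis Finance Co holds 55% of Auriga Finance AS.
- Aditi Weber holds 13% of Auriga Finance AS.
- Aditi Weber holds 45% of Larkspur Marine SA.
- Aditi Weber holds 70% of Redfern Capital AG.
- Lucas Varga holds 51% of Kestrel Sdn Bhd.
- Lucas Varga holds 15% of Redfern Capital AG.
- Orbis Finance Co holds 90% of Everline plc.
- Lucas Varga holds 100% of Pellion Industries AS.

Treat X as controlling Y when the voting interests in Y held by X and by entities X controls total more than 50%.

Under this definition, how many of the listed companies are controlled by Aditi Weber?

5

Aditi holds 70% of Redfern, so Aditi controls Redfern.
Redfern holds 90% of Orbis, so Aditi controls Orbis.
Orbis and Aditi together hold 55% + 13% = 68% of Auriga, so Aditi controls Auriga.
Auriga and Aditi together hold 55% + 45% = 100% of Larkspur, so Aditi controls Larkspur.
Orbis holds 90% of Everline, so Aditi controls Everline.
No other company's threshold is met.
Aditi controls 5 companies.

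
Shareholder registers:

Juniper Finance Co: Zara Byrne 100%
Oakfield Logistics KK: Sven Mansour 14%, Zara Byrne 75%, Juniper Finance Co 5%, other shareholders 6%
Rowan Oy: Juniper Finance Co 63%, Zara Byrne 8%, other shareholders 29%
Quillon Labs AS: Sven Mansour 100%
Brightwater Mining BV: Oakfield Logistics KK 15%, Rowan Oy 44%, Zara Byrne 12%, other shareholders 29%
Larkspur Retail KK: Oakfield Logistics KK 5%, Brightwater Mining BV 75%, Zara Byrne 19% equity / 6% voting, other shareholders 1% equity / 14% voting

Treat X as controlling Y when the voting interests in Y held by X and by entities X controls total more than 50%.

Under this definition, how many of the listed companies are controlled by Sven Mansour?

Sven holds 100% of Quillon, so Sven controls Quillon.
No other company's threshold is met.
Sven controls 1 company.

1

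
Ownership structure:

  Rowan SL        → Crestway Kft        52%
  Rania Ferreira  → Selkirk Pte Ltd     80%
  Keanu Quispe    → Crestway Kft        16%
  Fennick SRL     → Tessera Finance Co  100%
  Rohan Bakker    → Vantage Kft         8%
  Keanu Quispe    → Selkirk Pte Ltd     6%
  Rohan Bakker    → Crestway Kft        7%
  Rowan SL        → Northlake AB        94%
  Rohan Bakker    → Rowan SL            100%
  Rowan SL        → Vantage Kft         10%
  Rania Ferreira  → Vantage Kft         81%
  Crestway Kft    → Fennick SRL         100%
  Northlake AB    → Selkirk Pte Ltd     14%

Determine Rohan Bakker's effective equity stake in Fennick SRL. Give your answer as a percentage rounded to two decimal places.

59.00%

Rohan reaches Fennick along 2 paths.
Via Crestway: 7% × 100% = 7%.
Via Rowan → Crestway: 100% × 52% × 100% = 52%.
Total: 7% + 52% = 59%.
Rounded: 59.00%.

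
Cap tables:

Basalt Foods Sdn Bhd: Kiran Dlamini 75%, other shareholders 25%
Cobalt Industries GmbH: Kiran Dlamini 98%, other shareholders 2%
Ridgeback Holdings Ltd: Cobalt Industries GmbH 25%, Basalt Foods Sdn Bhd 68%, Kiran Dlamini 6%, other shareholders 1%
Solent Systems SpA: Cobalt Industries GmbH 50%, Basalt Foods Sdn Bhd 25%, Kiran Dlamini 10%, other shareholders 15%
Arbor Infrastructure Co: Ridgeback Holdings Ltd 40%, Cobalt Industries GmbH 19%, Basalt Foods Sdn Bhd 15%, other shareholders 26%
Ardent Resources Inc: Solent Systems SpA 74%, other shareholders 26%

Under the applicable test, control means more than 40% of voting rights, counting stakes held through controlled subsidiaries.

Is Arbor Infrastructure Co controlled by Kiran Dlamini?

Yes

Kiran holds 98% of Cobalt, so Kiran controls Cobalt.
Kiran holds 75% of Basalt, so Kiran controls Basalt.
Cobalt and Basalt and Kiran together hold 25% + 68% + 6% = 99% of Ridgeback, so Kiran controls Ridgeback.
Ridgeback and Cobalt and Basalt together hold 40% + 19% + 15% = 74% of Arbor, so Kiran controls Arbor.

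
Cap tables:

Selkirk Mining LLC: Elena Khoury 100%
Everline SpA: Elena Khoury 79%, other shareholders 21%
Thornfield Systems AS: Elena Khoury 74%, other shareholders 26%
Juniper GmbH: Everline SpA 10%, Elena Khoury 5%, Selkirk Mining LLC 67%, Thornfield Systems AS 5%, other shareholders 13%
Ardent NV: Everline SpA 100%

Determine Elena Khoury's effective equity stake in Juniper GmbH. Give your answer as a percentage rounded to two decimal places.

83.60%

Elena reaches Juniper along 4 paths.
Via Everline: 79% × 10% = 7.9%.
Direct stake: 5% = 5%.
Via Selkirk: 100% × 67% = 67%.
Via Thornfield: 74% × 5% = 3.7%.
Total: 7.9% + 5% + 67% + 3.7% = 83.6%.
Rounded: 83.60%.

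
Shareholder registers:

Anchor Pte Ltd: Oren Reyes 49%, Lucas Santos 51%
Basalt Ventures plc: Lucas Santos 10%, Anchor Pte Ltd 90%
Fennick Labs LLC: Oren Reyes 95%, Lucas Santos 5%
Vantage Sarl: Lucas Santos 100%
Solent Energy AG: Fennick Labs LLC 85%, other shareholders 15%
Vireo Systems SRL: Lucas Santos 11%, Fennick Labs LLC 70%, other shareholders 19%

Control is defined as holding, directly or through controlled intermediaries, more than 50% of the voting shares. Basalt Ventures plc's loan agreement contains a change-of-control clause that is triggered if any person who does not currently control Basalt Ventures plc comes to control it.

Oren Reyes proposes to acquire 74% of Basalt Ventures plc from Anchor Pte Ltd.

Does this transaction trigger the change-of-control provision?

The purchase adds only to Oren's holdings (Anchor's stake shrinks), so Oren is the only person who could newly come to control Basalt.
Oren holds 95% of Fennick, so Oren controls Fennick.
Fennick holds 85% of Solent, so Oren controls Solent.
Fennick holds 70% of Vireo, so Oren controls Vireo.
Neither Oren nor any entity Oren controls holds any voting interest in Basalt.
So before the transaction, Oren does not control Basalt.
After the purchase, Oren holds 74% of Basalt directly, and Anchor's stake falls to 16%.
Oren holds 74% of Basalt, so Oren controls Basalt.
Oren did not control Basalt before and does after, so the clause is triggered.

Yes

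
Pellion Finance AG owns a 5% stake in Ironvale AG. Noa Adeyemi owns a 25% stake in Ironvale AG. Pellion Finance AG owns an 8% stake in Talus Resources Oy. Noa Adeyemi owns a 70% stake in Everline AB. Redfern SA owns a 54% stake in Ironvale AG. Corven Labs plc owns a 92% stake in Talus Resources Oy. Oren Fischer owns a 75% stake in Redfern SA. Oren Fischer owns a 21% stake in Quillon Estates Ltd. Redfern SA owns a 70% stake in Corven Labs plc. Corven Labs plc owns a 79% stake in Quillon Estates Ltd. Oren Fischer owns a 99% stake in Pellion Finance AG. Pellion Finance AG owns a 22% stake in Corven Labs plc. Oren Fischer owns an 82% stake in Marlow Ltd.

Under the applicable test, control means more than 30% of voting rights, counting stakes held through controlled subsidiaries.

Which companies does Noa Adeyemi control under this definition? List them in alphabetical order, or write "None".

Noa holds 70% of Everline, so Noa controls Everline.
No other company's threshold is met.

Everline AB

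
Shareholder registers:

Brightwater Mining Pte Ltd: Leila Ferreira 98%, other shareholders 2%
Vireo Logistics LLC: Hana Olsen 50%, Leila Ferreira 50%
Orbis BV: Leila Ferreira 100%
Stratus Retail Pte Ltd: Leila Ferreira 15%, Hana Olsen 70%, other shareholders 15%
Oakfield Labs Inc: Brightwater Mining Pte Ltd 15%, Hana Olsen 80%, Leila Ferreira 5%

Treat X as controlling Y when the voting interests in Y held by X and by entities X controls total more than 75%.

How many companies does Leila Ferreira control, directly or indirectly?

Leila holds 98% of Brightwater, so Leila controls Brightwater.
Leila holds 100% of Orbis, so Leila controls Orbis.
No other company's threshold is met.
Leila controls 2 companies.

2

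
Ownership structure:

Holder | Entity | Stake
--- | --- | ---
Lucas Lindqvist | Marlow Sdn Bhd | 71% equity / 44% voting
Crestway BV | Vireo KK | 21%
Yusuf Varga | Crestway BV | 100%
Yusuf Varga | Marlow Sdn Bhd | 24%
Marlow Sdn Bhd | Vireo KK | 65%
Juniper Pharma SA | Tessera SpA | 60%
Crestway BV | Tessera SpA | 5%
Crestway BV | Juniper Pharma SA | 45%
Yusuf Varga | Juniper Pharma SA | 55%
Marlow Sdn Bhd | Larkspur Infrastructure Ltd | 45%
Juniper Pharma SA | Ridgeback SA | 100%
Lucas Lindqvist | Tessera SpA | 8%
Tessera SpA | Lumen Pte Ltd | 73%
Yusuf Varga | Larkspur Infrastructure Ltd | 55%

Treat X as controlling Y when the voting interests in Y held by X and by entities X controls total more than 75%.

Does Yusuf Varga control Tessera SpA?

No

Yusuf holds 100% of Crestway, so Yusuf controls Crestway.
Yusuf and Crestway together hold 55% + 45% = 100% of Juniper, so Yusuf controls Juniper.
Juniper holds 100% of Ridgeback, so Yusuf controls Ridgeback.
In Tessera, Yusuf's side holds only 5% + 60% = 65%, not > 75%.
So Yusuf does not control Tessera.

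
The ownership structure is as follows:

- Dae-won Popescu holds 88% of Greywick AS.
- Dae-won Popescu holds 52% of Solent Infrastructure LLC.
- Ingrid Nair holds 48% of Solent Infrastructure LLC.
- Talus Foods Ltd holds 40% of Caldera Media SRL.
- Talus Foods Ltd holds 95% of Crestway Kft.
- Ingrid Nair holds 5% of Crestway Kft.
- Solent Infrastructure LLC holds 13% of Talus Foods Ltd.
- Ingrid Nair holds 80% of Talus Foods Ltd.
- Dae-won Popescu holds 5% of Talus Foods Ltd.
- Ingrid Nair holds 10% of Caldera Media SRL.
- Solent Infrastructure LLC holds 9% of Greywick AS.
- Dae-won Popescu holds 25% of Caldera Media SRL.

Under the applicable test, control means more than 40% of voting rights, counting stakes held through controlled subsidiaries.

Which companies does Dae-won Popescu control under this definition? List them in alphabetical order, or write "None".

Dae-won holds 52% of Solent, so Dae-won controls Solent.
Solent and Dae-won together hold 9% + 88% = 97% of Greywick, so Dae-won controls Greywick.
No other company's threshold is met.

Greywick AS, Solent Infrastructure LLC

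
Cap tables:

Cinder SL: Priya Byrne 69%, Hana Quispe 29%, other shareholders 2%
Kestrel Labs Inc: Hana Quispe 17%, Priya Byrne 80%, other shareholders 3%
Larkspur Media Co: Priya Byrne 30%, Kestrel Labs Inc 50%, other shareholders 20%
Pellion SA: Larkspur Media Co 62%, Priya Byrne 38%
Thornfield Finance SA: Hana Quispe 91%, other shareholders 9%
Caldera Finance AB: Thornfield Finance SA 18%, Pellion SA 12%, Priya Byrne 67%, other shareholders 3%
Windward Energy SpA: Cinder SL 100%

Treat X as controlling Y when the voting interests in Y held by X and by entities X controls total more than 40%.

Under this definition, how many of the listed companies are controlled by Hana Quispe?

Hana holds 91% of Thornfield, so Hana controls Thornfield.
No other company's threshold is met.
Hana controls 1 company.

1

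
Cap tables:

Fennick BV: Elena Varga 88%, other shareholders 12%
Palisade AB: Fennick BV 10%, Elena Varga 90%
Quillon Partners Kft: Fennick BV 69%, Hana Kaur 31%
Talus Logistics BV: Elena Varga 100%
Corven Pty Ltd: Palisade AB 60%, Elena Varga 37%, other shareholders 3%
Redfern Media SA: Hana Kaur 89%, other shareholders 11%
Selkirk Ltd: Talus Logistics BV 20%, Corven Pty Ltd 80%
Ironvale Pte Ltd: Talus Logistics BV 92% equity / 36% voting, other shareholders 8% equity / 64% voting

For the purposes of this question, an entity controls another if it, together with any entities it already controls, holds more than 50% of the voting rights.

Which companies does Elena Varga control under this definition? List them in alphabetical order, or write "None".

Corven Pty Ltd, Fennick BV, Palisade AB, Quillon Partners Kft, Selkirk Ltd, Talus Logistics BV

Elena holds 88% of Fennick, so Elena controls Fennick.
Fennick and Elena together hold 10% + 90% = 100% of Palisade, so Elena controls Palisade.
Fennick holds 69% of Quillon, so Elena controls Quillon.
Elena holds 100% of Talus, so Elena controls Talus.
Palisade and Elena together hold 60% + 37% = 97% of Corven, so Elena controls Corven.
Talus and Corven together hold 20% + 80% = 100% of Selkirk, so Elena controls Selkirk.
No other company's threshold is met.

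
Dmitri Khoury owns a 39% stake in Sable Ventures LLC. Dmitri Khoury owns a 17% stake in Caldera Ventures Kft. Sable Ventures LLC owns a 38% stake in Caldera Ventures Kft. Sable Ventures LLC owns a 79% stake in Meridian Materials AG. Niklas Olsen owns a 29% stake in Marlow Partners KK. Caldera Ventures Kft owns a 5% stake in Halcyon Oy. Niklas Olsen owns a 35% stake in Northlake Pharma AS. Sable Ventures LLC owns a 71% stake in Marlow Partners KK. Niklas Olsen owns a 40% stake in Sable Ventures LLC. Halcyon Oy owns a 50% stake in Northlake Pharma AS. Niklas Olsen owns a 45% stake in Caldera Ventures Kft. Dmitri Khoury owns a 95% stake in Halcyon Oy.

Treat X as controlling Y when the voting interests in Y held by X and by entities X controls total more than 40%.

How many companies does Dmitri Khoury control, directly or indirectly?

2

Dmitri holds 95% of Halcyon, so Dmitri controls Halcyon.
Halcyon holds 50% of Northlake, so Dmitri controls Northlake.
No other company's threshold is met.
Dmitri controls 2 companies.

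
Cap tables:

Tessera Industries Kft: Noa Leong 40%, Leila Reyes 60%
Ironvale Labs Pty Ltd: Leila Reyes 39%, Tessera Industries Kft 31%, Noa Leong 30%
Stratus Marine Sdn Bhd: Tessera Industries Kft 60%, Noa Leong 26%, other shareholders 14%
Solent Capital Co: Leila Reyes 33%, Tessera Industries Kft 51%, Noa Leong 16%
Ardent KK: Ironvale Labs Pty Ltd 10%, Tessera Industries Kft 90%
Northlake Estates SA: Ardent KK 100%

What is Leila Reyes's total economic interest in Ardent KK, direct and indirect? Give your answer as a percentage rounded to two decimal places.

Leila reaches Ardent along 3 paths.
Via Ironvale: 39% × 10% = 3.9%.
Via Tessera → Ironvale: 60% × 31% × 10% = 1.86%.
Via Tessera: 60% × 90% = 54%.
Total: 3.9% + 1.86% + 54% = 59.76%.

59.76%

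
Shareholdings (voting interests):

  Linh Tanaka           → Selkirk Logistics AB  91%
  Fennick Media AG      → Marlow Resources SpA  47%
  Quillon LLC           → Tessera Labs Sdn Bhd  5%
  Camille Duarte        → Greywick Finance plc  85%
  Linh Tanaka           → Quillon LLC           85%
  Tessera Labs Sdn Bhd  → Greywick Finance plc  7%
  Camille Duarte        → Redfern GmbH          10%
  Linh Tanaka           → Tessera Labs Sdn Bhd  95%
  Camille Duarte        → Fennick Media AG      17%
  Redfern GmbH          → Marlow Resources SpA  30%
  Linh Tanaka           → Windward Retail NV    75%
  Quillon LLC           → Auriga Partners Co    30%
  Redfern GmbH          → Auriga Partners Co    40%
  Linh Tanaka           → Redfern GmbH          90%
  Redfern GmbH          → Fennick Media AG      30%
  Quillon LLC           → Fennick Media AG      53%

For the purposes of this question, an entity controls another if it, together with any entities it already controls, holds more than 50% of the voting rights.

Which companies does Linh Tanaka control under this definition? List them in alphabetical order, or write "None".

Linh holds 90% of Redfern, so Linh controls Redfern.
Linh holds 85% of Quillon, so Linh controls Quillon.
Redfern and Quillon together hold 40% + 30% = 70% of Auriga, so Linh controls Auriga.
Quillon and Linh together hold 5% + 95% = 100% of Tessera, so Linh controls Tessera.
Redfern and Quillon together hold 30% + 53% = 83% of Fennick, so Linh controls Fennick.
Linh holds 75% of Windward, so Linh controls Windward.
Redfern and Fennick together hold 30% + 47% = 77% of Marlow, so Linh controls Marlow.
Linh holds 91% of Selkirk, so Linh controls Selkirk.
No other company's threshold is met.

Auriga Partners Co, Fennick Media AG, Marlow Resources SpA, Quillon LLC, Redfern GmbH, Selkirk Logistics AB, Tessera Labs Sdn Bhd, Windward Retail NV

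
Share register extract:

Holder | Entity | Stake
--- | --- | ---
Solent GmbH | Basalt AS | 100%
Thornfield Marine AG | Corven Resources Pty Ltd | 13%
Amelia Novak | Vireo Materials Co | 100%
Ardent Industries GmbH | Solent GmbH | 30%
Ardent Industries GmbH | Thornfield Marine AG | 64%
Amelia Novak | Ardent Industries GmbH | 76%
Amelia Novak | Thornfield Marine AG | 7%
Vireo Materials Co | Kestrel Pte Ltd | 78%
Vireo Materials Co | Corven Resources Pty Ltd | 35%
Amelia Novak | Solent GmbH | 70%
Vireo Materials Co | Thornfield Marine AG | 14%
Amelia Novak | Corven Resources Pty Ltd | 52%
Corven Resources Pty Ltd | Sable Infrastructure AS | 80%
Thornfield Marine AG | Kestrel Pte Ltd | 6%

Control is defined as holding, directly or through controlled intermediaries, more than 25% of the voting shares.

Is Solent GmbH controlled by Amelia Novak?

Yes

Amelia holds 76% of Ardent, so Amelia controls Ardent.
Amelia and Ardent together hold 70% + 30% = 100% of Solent, so Amelia controls Solent.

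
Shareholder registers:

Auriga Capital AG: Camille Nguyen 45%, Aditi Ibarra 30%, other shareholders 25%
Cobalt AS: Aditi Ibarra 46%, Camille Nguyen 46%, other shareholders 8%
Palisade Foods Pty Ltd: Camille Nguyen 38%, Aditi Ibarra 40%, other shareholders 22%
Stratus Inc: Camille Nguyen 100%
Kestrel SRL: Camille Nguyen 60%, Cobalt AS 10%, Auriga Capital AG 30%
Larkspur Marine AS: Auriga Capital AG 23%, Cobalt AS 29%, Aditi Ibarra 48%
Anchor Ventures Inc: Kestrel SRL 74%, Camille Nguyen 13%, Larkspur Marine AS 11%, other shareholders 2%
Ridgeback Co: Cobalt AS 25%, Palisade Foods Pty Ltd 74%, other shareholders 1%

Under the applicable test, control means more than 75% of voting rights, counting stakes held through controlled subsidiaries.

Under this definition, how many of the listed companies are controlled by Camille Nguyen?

Camille holds 100% of Stratus, so Camille controls Stratus.
No other company's threshold is met.
Camille controls 1 company.

1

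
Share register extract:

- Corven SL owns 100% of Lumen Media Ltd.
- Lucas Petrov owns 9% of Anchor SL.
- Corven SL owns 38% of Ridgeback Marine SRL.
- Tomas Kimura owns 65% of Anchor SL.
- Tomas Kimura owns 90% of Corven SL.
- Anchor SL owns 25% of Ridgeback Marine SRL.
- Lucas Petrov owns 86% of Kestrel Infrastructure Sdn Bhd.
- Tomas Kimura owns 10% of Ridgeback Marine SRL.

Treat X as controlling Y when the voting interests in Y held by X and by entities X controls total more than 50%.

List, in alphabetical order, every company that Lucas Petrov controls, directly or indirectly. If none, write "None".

Kestrel Infrastructure Sdn Bhd

Lucas holds 86% of Kestrel, so Lucas controls Kestrel.
No other company's threshold is met.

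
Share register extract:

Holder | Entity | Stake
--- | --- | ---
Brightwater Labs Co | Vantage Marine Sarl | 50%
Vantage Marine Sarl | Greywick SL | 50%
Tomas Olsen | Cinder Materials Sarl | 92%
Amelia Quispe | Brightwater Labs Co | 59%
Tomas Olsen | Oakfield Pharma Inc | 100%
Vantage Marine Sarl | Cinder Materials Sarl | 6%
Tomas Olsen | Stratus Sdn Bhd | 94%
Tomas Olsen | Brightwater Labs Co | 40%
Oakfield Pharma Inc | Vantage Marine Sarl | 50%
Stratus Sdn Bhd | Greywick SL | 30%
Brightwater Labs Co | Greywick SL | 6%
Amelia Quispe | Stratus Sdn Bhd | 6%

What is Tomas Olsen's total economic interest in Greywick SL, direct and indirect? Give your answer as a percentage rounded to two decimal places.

65.60%

Tomas reaches Greywick along 4 paths.
Via Stratus: 94% × 30% = 28.2%.
Via Oakfield → Vantage: 100% × 50% × 50% = 25%.
Via Brightwater → Vantage: 40% × 50% × 50% = 10%.
Via Brightwater: 40% × 6% = 2.4%.
Total: 28.2% + 25% + 10% + 2.4% = 65.6%.
Rounded: 65.60%.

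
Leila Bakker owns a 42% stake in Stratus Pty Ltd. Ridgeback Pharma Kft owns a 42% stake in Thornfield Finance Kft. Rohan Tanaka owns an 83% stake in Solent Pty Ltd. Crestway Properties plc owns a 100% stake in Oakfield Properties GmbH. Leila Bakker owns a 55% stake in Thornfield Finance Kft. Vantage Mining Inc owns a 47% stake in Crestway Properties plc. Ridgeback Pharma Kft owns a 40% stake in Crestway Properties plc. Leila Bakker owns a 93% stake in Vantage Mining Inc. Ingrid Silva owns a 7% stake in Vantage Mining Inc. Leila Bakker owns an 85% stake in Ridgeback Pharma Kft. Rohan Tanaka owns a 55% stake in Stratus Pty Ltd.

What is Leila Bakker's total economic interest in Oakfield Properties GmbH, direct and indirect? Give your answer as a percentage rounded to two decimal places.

Leila reaches Oakfield along 2 paths.
Via Vantage → Crestway: 93% × 47% × 100% = 43.71%.
Via Ridgeback → Crestway: 85% × 40% × 100% = 34%.
Total: 43.71% + 34% = 77.71%.

77.71%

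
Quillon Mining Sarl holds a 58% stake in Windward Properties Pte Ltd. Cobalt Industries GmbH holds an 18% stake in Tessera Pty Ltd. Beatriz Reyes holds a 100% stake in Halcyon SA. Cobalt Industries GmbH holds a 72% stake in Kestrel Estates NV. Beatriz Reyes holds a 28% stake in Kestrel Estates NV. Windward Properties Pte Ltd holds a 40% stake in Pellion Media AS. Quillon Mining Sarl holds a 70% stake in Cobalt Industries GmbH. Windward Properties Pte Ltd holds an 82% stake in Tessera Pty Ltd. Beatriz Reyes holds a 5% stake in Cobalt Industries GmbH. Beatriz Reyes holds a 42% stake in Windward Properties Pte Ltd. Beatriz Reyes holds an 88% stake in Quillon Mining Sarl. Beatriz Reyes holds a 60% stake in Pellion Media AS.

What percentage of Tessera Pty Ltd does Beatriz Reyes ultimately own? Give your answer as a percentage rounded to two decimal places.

88.28%

Beatriz reaches Tessera along 4 paths.
Via Windward: 42% × 82% = 34.44%.
Via Quillon → Windward: 88% × 58% × 82% = 41.8528%.
Via Quillon → Cobalt: 88% × 70% × 18% = 11.088%.
Via Cobalt: 5% × 18% = 0.9%.
Total: 34.44% + 41.8528% + 11.088% + 0.9% = 88.2808%.
Rounded: 88.28%.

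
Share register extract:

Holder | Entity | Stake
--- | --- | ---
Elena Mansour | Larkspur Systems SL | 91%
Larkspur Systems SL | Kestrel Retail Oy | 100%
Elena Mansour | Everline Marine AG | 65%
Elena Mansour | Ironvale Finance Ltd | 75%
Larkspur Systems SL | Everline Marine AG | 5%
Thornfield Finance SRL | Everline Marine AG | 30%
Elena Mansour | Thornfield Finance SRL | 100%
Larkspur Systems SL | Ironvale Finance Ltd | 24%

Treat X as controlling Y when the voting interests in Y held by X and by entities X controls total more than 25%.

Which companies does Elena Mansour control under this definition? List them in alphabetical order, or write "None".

Everline Marine AG, Ironvale Finance Ltd, Kestrel Retail Oy, Larkspur Systems SL, Thornfield Finance SRL

Elena holds 91% of Larkspur, so Elena controls Larkspur.
Elena holds 100% of Thornfield, so Elena controls Thornfield.
Thornfield and Elena and Larkspur together hold 30% + 65% + 5% = 100% of Everline, so Elena controls Everline.
Larkspur and Elena together hold 24% + 75% = 99% of Ironvale, so Elena controls Ironvale.
Larkspur holds 100% of Kestrel, so Elena controls Kestrel.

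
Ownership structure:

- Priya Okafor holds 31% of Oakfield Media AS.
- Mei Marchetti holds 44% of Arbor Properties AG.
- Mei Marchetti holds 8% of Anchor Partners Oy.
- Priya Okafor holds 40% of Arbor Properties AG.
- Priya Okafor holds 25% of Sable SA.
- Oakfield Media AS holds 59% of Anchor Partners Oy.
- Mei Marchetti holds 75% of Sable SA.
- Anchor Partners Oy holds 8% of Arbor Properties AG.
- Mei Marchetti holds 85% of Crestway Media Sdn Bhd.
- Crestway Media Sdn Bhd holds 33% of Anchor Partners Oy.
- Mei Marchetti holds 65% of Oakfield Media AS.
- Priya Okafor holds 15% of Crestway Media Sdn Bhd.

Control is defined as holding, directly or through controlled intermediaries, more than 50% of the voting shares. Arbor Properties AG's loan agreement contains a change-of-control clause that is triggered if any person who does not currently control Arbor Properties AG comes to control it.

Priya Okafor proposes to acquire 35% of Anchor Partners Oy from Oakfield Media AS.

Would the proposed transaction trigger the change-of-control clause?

The purchase adds only to Priya's holdings (Oakfield's stake shrinks), so Priya is the only person who could newly come to control Arbor.
Priya's largest direct stake is 40% in Arbor, which does not meet the threshold, so Priya controls no company.
In Arbor, Priya's side holds only 40%, not > 50%.
So before the transaction, Priya does not control Arbor.
After the purchase, Priya holds 35% of Anchor directly, and Oakfield's stake falls to 24%.
Priya's side now holds 35% of Anchor, not > 50%, so Priya still does not control Anchor.
After the transaction, Priya's side holds 40% of Arbor, not > 50%, so Priya still does not control Arbor.
No new person acquires control, so the clause is not triggered.

No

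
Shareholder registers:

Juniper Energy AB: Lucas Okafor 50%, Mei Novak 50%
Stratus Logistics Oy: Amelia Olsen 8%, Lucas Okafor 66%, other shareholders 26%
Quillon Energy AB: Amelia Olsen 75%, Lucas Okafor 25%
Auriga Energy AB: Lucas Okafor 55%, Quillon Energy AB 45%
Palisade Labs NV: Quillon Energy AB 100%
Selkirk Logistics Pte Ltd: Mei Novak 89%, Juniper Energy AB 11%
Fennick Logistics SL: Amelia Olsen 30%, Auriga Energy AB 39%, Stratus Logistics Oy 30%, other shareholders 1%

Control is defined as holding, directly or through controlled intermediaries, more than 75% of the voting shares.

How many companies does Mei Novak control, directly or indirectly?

1

Mei holds 89% of Selkirk, so Mei controls Selkirk.
No other company's threshold is met.
Mei controls 1 company.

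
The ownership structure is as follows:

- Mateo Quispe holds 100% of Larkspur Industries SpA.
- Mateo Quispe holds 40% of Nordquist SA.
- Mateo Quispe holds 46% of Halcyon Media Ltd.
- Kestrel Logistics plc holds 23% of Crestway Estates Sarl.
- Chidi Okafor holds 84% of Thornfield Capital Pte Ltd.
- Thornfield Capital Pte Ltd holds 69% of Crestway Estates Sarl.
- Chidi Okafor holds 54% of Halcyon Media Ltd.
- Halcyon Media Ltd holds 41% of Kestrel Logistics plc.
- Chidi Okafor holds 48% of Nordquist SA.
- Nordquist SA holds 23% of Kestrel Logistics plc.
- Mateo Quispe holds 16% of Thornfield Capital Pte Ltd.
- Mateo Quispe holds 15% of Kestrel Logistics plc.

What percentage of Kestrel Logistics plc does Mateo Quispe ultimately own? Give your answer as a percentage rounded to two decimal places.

Mateo reaches Kestrel along 3 paths.
Via Nordquist: 40% × 23% = 9.2%.
Direct stake: 15% = 15%.
Via Halcyon: 46% × 41% = 18.86%.
Total: 9.2% + 15% + 18.86% = 43.06%.

43.06%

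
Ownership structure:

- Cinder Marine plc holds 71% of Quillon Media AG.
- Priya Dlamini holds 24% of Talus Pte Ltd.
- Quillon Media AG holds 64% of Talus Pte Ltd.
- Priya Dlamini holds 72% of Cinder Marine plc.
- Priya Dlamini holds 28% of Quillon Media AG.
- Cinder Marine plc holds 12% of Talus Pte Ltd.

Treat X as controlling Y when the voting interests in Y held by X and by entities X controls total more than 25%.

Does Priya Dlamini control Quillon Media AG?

Yes

Priya holds 72% of Cinder, so Priya controls Cinder.
Cinder and Priya together hold 71% + 28% = 99% of Quillon, so Priya controls Quillon.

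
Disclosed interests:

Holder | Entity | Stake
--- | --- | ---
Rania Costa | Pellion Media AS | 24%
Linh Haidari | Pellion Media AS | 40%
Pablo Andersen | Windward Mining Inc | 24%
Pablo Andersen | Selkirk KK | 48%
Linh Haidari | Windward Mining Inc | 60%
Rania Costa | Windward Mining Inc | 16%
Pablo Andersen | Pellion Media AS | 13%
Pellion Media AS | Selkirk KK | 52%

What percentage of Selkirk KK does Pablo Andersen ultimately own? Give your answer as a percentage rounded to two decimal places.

54.76%

Pablo reaches Selkirk along 2 paths.
Direct stake: 48% = 48%.
Via Pellion: 13% × 52% = 6.76%.
Total: 48% + 6.76% = 54.76%.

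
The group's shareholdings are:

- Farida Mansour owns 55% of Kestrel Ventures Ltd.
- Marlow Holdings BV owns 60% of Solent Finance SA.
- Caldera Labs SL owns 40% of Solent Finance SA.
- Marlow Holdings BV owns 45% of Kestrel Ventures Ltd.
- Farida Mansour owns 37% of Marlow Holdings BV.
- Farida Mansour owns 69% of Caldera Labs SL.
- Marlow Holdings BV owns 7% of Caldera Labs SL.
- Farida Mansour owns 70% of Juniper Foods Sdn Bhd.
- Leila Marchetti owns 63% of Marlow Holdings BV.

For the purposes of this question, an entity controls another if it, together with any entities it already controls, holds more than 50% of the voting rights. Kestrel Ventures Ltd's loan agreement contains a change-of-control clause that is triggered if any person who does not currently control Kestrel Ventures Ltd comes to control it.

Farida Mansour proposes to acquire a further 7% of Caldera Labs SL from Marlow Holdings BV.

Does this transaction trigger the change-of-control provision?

The purchase adds only to Farida's holdings (Marlow's stake shrinks), so Farida is the only person who could newly come to control Kestrel.
Farida holds 55% of Kestrel, so Farida controls Kestrel.
So Farida already controls Kestrel before the transaction.
After the purchase, Farida's direct stake in Caldera rises to 69% + 7% = 76%, and Marlow's stake falls to 0%.
Farida controlled Kestrel already, so this is not a new person acquiring control; every other person's position is unchanged or reduced.
No new person acquires control, so the clause is not triggered.

No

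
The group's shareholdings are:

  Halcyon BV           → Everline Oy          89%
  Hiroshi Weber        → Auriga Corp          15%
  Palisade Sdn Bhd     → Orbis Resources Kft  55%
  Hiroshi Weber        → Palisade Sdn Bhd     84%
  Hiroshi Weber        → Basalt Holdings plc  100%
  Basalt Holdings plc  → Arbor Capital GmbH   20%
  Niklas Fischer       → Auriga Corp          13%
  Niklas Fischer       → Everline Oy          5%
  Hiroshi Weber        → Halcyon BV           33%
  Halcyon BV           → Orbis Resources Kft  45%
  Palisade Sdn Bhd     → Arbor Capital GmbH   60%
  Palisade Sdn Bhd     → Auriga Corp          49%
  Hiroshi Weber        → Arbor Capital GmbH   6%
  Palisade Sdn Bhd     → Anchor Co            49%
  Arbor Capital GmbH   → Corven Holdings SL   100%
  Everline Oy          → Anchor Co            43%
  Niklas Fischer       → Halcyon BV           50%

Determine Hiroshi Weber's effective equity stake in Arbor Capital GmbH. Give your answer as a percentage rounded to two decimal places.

Hiroshi reaches Arbor along 3 paths.
Via Basalt: 100% × 20% = 20%.
Via Palisade: 84% × 60% = 50.4%.
Direct stake: 6% = 6%.
Total: 20% + 50.4% + 6% = 76.4%.
Rounded: 76.40%.

76.40%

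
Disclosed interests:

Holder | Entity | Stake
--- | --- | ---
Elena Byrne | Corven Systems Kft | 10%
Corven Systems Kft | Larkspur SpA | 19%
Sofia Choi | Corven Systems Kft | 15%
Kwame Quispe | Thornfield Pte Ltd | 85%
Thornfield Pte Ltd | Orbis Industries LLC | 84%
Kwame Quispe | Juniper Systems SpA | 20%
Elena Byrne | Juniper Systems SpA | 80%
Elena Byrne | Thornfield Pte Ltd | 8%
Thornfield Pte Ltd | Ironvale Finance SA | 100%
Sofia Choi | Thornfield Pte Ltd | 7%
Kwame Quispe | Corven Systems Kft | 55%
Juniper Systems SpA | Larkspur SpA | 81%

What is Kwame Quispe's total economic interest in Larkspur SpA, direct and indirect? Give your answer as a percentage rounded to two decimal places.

Kwame reaches Larkspur along 2 paths.
Via Corven: 55% × 19% = 10.45%.
Via Juniper: 20% × 81% = 16.2%.
Total: 10.45% + 16.2% = 26.65%.

26.65%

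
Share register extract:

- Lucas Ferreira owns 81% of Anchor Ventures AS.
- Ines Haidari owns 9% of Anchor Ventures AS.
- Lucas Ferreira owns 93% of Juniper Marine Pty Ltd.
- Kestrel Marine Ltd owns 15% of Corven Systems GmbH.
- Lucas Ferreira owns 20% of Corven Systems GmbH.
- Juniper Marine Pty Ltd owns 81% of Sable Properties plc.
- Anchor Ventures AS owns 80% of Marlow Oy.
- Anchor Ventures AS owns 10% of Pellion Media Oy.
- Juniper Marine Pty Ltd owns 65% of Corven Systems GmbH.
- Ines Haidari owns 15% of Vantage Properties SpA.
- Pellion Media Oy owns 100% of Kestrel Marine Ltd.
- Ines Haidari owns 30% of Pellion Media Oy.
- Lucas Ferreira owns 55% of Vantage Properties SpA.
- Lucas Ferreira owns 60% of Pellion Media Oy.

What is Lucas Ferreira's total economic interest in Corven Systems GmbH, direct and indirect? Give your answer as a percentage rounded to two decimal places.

90.67%

Lucas reaches Corven along 4 paths.
Via Pellion → Kestrel: 60% × 100% × 15% = 9%.
Via Anchor → Pellion → Kestrel: 81% × 10% × 100% × 15% = 1.215%.
Direct stake: 20% = 20%.
Via Juniper: 93% × 65% = 60.45%.
Total: 9% + 1.215% + 20% + 60.45% = 90.665%.
Rounded: 90.67%.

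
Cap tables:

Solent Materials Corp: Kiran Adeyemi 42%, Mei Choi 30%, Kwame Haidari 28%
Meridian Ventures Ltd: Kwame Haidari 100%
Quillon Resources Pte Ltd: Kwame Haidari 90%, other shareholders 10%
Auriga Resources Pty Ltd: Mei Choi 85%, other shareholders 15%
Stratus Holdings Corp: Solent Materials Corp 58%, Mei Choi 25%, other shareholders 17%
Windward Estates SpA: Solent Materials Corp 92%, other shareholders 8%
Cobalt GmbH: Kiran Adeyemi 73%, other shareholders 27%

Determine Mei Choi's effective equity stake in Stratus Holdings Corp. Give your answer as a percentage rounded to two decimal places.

Mei reaches Stratus along 2 paths.
Via Solent: 30% × 58% = 17.4%.
Direct stake: 25% = 25%.
Total: 17.4% + 25% = 42.4%.
Rounded: 42.40%.

42.40%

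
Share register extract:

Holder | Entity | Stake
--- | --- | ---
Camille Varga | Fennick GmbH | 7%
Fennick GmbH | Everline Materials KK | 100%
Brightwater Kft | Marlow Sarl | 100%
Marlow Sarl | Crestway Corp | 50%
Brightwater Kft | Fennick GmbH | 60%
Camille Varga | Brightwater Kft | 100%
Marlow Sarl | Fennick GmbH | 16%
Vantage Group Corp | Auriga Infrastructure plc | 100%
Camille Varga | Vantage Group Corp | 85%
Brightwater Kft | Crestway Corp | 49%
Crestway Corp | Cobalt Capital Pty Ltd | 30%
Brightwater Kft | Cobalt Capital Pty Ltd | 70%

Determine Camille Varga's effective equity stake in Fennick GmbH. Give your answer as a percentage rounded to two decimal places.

83.00%

Camille reaches Fennick along 3 paths.
Via Brightwater → Marlow: 100% × 100% × 16% = 16%.
Direct stake: 7% = 7%.
Via Brightwater: 100% × 60% = 60%.
Total: 16% + 7% + 60% = 83%.
Rounded: 83.00%.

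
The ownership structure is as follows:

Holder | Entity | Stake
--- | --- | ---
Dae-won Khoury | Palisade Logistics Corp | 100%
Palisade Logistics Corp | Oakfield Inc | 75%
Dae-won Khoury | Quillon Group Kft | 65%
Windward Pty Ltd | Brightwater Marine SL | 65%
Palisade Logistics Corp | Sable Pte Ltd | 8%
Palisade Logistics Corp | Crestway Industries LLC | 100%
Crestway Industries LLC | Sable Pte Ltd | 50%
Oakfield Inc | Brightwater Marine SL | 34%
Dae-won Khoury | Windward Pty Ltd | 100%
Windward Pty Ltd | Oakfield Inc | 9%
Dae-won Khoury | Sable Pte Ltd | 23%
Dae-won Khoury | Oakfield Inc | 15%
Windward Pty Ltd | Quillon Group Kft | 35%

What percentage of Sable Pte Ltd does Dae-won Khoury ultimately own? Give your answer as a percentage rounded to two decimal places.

Dae-won reaches Sable along 3 paths.
Direct stake: 23% = 23%.
Via Palisade: 100% × 8% = 8%.
Via Palisade → Crestway: 100% × 100% × 50% = 50%.
Total: 23% + 8% + 50% = 81%.
Rounded: 81.00%.

81.00%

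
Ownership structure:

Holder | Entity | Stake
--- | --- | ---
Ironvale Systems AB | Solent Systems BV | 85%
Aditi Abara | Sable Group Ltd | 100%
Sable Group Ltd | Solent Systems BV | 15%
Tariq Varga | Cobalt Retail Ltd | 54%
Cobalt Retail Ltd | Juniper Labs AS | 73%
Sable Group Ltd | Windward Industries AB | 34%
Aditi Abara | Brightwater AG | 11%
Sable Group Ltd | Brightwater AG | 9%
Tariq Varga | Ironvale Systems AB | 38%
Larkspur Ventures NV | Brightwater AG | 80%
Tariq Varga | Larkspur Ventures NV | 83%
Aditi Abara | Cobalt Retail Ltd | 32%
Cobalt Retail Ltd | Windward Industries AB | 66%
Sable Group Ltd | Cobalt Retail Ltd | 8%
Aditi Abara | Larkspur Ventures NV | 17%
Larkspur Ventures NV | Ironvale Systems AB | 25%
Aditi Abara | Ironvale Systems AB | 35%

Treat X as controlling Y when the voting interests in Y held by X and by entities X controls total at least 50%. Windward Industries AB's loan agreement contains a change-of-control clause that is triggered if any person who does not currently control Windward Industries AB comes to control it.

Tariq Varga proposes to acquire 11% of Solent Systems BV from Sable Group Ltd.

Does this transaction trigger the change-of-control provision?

The purchase adds only to Tariq's holdings (Sable's stake shrinks), so Tariq is the only person who could newly come to control Windward.
Tariq holds 54% of Cobalt, so Tariq controls Cobalt.
Cobalt holds 66% of Windward, so Tariq controls Windward.
So Tariq already controls Windward before the transaction.
After the purchase, Tariq holds 11% of Solent directly, and Sable's stake falls to 4%.
Tariq controlled Windward already, so this is not a new person acquiring control; every other person's position is unchanged or reduced.
No new person acquires control, so the clause is not triggered.

No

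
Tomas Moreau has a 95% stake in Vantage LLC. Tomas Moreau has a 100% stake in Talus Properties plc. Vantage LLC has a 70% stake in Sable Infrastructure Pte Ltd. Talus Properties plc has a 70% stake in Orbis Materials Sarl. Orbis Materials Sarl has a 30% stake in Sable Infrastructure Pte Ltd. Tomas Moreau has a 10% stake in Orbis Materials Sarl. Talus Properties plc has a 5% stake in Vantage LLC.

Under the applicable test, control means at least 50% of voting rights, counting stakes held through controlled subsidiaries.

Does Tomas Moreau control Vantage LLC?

Yes

Tomas holds 100% of Talus, so Tomas controls Talus.
Tomas and Talus together hold 95% + 5% = 100% of Vantage, so Tomas controls Vantage.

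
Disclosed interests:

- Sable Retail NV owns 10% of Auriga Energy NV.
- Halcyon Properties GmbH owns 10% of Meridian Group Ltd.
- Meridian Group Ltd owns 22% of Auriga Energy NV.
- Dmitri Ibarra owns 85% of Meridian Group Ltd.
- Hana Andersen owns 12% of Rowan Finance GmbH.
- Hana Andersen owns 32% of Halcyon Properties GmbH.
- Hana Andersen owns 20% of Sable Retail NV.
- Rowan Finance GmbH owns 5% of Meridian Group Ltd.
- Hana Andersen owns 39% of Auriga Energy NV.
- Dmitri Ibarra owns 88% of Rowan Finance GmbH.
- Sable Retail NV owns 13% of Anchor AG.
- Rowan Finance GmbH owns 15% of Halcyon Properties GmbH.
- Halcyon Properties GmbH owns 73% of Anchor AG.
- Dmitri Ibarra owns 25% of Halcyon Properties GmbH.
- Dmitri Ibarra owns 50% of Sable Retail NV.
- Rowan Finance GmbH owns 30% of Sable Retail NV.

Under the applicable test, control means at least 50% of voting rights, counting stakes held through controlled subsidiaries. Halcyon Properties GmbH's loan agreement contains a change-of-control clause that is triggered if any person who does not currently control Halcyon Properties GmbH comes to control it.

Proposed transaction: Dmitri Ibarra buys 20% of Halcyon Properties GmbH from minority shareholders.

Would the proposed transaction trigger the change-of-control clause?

Yes

The purchase changes only Dmitri's holdings, so Dmitri is the only person who could newly come to control Halcyon.
Dmitri holds 88% of Rowan, so Dmitri controls Rowan.
Rowan and Dmitri together hold 5% + 85% = 90% of Meridian, so Dmitri controls Meridian.
Dmitri and Rowan together hold 50% + 30% = 80% of Sable, so Dmitri controls Sable.
In Halcyon, Dmitri's side holds only 25% + 15% = 40%, not ≥ 50%.
So before the transaction, Dmitri does not control Halcyon.
After the purchase, Dmitri's direct stake in Halcyon rises to 25% + 20% = 45%.
Dmitri and Rowan together hold 45% + 15% = 60% of Halcyon, so Dmitri controls Halcyon.
Dmitri did not control Halcyon before and does after, so the clause is triggered.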